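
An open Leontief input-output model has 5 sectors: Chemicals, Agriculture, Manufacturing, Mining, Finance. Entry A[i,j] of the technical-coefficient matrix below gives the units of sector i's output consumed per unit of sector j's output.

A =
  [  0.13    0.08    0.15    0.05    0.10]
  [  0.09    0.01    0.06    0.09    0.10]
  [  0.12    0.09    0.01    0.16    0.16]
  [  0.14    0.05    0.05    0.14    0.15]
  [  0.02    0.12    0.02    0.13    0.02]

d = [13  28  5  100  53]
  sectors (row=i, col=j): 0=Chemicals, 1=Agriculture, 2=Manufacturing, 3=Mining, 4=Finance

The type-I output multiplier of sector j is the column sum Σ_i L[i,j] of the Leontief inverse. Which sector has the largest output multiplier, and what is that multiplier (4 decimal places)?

Mining (2.0253)

Form M = I − A:
  [  0.87   -0.08   -0.15   -0.05   -0.10]
  [ -0.09    0.99   -0.06   -0.09   -0.10]
  [ -0.12   -0.09    0.99   -0.16   -0.16]
  [ -0.14   -0.05   -0.05    0.86   -0.15]
  [ -0.02   -0.12   -0.02   -0.13    0.98]
Leontief inverse L = M⁻¹:
  [  1.2228    0.1493    0.2061    0.1549    0.1974]
  [  0.1533    1.0597    0.0990    0.1632    0.1649]
  [  0.2128    0.1587    1.0705    0.2665    0.2535]
  [  0.2341    0.1217    0.1108    1.2468    0.2452]
  [  0.0791    0.1522    0.0529    0.1940    1.0823]
Total output x = L · d:
  x_0 = 1.2228·13 + 0.1493·28 + 0.2061·5 + 0.1549·100 + 0.1974·53 = 47.0572
  x_1 = 0.1533·13 + 1.0597·28 + 0.0990·5 + 0.1632·100 + 0.1649·53 = 57.2190
  x_2 = 0.2128·13 + 0.1587·28 + 1.0705·5 + 0.2665·100 + 0.2535·53 = 52.6430
  x_3 = 0.2341·13 + 0.1217·28 + 0.1108·5 + 1.2468·100 + 0.2452·53 = 144.6842
  x_4 = 0.0791·13 + 0.1522·28 + 0.0529·5 + 0.1940·100 + 1.0823·53 = 82.3155
Output multipliers (column sums of L):
  Chemicals: 1.9022
  Agriculture: 1.6416
  Manufacturing: 1.5393
  Mining: 2.0253
  Finance: 1.9433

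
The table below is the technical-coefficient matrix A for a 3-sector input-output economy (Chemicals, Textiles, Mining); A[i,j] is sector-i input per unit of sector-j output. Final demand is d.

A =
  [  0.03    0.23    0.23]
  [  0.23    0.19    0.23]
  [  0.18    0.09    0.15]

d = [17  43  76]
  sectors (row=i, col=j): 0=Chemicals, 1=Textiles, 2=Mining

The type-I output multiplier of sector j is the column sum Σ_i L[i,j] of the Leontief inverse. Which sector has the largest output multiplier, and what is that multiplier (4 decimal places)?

Mining (2.2487)

Form M = I − A:
  [  0.97   -0.23   -0.23]
  [ -0.23    0.81   -0.23]
  [ -0.18   -0.09    0.85]
Leontief inverse L = M⁻¹:
  [  1.2033    0.3896    0.4310]
  [  0.4269    1.4110    0.4973]
  [  0.3000    0.2319    1.3204]
Total output x = L · d:
  x_0 = 1.2033·17 + 0.3896·43 + 0.4310·76 = 69.9631
  x_1 = 0.4269·17 + 1.4110·43 + 0.4973·76 = 105.7267
  x_2 = 0.3000·17 + 0.2319·43 + 1.3204·76 = 115.4221
Output multipliers (column sums of L):
  Chemicals: 1.9301
  Textiles: 2.0325
  Mining: 2.2487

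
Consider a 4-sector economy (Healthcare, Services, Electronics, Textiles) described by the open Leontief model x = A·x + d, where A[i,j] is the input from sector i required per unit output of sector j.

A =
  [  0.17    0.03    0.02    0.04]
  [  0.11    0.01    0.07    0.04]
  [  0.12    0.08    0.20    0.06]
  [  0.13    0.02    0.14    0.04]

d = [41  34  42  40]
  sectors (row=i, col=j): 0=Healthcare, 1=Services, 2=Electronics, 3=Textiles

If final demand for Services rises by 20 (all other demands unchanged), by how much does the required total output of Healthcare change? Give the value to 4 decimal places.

0.8363

Form M = I − A:
  [  0.83   -0.03   -0.02   -0.04]
  [ -0.11    0.99   -0.07   -0.04]
  [ -0.12   -0.08    0.80   -0.06]
  [ -0.13   -0.02   -0.14    0.96]
Leontief inverse L = M⁻¹:
  [  1.2254    0.0418    0.0440    0.0556]
  [  0.1595    1.0244    0.1034    0.0558]
  [  0.2148    0.1120    1.2816    0.0937]
  [  0.2006    0.0433    0.1950    1.0640]
Total output x = L · d:
  x_0 = 1.2254·41 + 0.0418·34 + 0.0440·42 + 0.0556·40 = 55.7349
  x_1 = 0.1595·41 + 1.0244·34 + 0.1034·42 + 0.0558·40 = 47.9414
  x_2 = 0.2148·41 + 0.1120·34 + 1.2816·42 + 0.0937·40 = 70.1880
  x_3 = 0.2006·41 + 0.0433·34 + 0.1950·42 + 1.0640·40 = 60.4486
Δx_0 = L[0,1] · Δd_1 = 0.0418 · 20 = 0.8363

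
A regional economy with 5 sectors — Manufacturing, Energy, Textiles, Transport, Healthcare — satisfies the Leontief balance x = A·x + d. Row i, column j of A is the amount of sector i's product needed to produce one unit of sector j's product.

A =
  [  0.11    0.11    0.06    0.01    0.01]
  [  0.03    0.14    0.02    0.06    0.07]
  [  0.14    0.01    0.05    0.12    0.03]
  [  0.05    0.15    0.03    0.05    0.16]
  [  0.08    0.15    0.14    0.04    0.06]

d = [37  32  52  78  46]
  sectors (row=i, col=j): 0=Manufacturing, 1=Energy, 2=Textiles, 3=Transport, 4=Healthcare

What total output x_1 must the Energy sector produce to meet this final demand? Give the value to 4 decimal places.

55.0961

Form M = I − A:
  [  0.89   -0.11   -0.06   -0.01   -0.01]
  [ -0.03    0.86   -0.02   -0.06   -0.07]
  [ -0.14   -0.01    0.95   -0.12   -0.03]
  [ -0.05   -0.15   -0.03    0.95   -0.16]
  [ -0.08   -0.15   -0.14   -0.04    0.94]
Leontief inverse L = M⁻¹:
  [  1.1466    0.1592    0.0816    0.0338    0.0324]
  [  0.0627    1.2052    0.0478    0.0873    0.1068]
  [  0.1866    0.0735    1.0804    0.1459    0.0668]
  [  0.0996    0.2392    0.0761    1.0871    0.2063]
  [  0.1396    0.2270    0.1787    0.0848    1.1024]
Total output x = L · d:
  x_0 = 1.1466·37 + 0.1592·32 + 0.0816·52 + 0.0338·78 + 0.0324·46 = 55.8880
  x_1 = 0.0627·37 + 1.2052·32 + 0.0478·52 + 0.0873·78 + 0.1068·46 = 55.0961
  x_2 = 0.1866·37 + 0.0735·32 + 1.0804·52 + 0.1459·78 + 0.0668·46 = 79.8911
  x_3 = 0.0996·37 + 0.2392·32 + 0.0761·52 + 1.0871·78 + 0.2063·46 = 109.5820
  x_4 = 0.1396·37 + 0.2270·32 + 0.1787·52 + 0.0848·78 + 1.1024·46 = 79.0463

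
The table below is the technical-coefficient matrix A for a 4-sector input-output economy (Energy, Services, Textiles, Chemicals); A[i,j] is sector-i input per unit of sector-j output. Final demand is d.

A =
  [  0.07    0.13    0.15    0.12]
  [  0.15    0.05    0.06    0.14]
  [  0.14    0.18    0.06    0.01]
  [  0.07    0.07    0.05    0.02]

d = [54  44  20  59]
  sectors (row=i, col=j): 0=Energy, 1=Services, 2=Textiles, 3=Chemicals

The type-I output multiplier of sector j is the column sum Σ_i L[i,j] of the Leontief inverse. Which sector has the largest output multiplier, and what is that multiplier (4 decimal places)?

Form M = I − A:
  [  0.93   -0.13   -0.15   -0.12]
  [ -0.15    0.95   -0.06   -0.14]
  [ -0.14   -0.18    0.94   -0.01]
  [ -0.07   -0.07   -0.05    0.98]
Leontief inverse L = M⁻¹:
  [  1.1532    0.2097    0.2066    0.1733]
  [  0.2115    1.1171    0.1150    0.1867]
  [  0.2134    0.2463    1.1175    0.0727]
  [  0.1084    0.1073    0.0800    1.0498]
Total output x = L · d:
  x_0 = 1.1532·54 + 0.2097·44 + 0.2066·20 + 0.1733·59 = 85.8599
  x_1 = 0.2115·54 + 1.1171·44 + 0.1150·20 + 0.1867·59 = 73.8897
  x_2 = 0.2134·54 + 0.2463·44 + 1.1175·20 + 0.0727·59 = 49.0018
  x_3 = 0.1084·54 + 0.1073·44 + 0.0800·20 + 1.0498·59 = 74.1149
Output multipliers (column sums of L):
  Energy: 1.6866
  Services: 1.6805
  Textiles: 1.5191
  Chemicals: 1.4825

Energy (1.6866)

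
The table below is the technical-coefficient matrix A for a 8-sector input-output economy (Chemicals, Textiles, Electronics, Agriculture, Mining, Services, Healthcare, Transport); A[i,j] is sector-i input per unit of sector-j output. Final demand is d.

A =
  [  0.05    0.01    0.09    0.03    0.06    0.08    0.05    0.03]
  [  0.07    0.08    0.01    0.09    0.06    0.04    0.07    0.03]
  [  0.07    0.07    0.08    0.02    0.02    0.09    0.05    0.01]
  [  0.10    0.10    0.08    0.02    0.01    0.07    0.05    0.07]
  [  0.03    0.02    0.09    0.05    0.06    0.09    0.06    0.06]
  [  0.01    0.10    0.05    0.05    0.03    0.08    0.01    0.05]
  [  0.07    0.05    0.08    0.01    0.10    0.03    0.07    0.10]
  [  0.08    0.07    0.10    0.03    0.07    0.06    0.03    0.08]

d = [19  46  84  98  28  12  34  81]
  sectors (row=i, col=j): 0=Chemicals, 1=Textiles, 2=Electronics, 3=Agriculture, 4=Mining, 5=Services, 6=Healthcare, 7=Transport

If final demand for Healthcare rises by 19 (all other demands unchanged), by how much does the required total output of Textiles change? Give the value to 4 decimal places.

Form M = I − A:
  [  0.95   -0.01   -0.09   -0.03   -0.06   -0.08   -0.05   -0.03]
  [ -0.07    0.92   -0.01   -0.09   -0.06   -0.04   -0.07   -0.03]
  [ -0.07   -0.07    0.92   -0.02   -0.02   -0.09   -0.05   -0.01]
  [ -0.10   -0.10   -0.08    0.98   -0.01   -0.07   -0.05   -0.07]
  [ -0.03   -0.02   -0.09   -0.05    0.94   -0.09   -0.06   -0.06]
  [ -0.01   -0.10   -0.05   -0.05   -0.03    0.92   -0.01   -0.05]
  [ -0.07   -0.05   -0.08   -0.01   -0.10   -0.03    0.93   -0.10]
  [ -0.08   -0.07   -0.10   -0.03   -0.07   -0.06   -0.03    0.92]
Leontief inverse L = M⁻¹:
  [  1.0890    0.0546    0.1427    0.0556    0.0945    0.1315    0.0829    0.0654]
  [  0.1200    1.1310    0.0677    0.1224    0.1031    0.0942    0.1119    0.0748]
  [  0.1101    0.1168    1.1285    0.0493    0.0557    0.1399    0.0845    0.0438]
  [  0.1526    0.1562    0.1414    1.0562    0.0564    0.1302    0.0930    0.1128]
  [  0.0772    0.0743    0.1508    0.0801    1.1004    0.1484    0.0981    0.1032]
  [  0.0503    0.1488    0.0936    0.0807    0.0622    1.1260    0.0421    0.0835]
  [  0.1239    0.1031    0.1502    0.0448    0.1509    0.0942    1.1157    0.1487]
  [  0.1340    0.1273    0.1673    0.0668    0.1167    0.1258    0.0745    1.1249]
Total output x = L · d:
  x_0 = 1.0890·19 + 0.0546·46 + 0.1427·84 + 0.0556·98 + 0.0945·28 + 0.1315·12 + 0.0829·34 + 0.0654·81 = 52.9801
  x_1 = 0.1200·19 + 1.1310·46 + 0.0677·84 + 0.1224·98 + 0.1031·28 + 0.0942·12 + 0.1119·34 + 0.0748·81 = 85.8743
  x_2 = 0.1101·19 + 0.1168·46 + 1.1285·84 + 0.0493·98 + 0.0557·28 + 0.1399·12 + 0.0845·34 + 0.0438·81 = 116.7496
  x_3 = 0.1526·19 + 0.1562·46 + 0.1414·84 + 1.0562·98 + 0.0564·28 + 0.1302·12 + 0.0930·34 + 0.1128·81 = 140.9237
  x_4 = 0.0772·19 + 0.0743·46 + 0.1508·84 + 0.0801·98 + 1.1004·28 + 0.1484·12 + 0.0981·34 + 0.1032·81 = 69.6851
  x_5 = 0.0503·19 + 0.1488·46 + 0.0936·84 + 0.0807·98 + 0.0622·28 + 1.1260·12 + 0.0421·34 + 0.0835·81 = 47.0187
  x_6 = 0.1239·19 + 0.1031·46 + 0.1502·84 + 0.0448·98 + 0.1509·28 + 0.0942·12 + 1.1157·34 + 0.1487·81 = 79.4338
  x_7 = 0.1340·19 + 0.1273·46 + 0.1673·84 + 0.0668·98 + 0.1167·28 + 0.1258·12 + 0.0745·34 + 1.1249·81 = 127.4287
Δx_1 = L[1,6] · Δd_6 = 0.1119 · 19 = 2.1257

2.1257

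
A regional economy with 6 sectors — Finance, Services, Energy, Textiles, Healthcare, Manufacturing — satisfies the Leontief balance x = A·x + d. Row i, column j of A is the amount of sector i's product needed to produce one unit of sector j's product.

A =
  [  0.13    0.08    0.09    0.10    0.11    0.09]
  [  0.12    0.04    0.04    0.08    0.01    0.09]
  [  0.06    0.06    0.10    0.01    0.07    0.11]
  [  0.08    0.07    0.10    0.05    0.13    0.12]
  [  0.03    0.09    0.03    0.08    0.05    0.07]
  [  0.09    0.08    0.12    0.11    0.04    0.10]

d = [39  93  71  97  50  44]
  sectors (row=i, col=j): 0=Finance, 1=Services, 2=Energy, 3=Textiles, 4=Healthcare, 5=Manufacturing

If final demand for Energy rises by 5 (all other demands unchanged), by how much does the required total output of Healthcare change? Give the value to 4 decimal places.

0.4183

Form M = I − A:
  [  0.87   -0.08   -0.09   -0.10   -0.11   -0.09]
  [ -0.12    0.96   -0.04   -0.08   -0.01   -0.09]
  [ -0.06   -0.06    0.90   -0.01   -0.07   -0.11]
  [ -0.08   -0.07   -0.10    0.95   -0.13   -0.12]
  [ -0.03   -0.09   -0.03   -0.08    0.95   -0.07]
  [ -0.09   -0.08   -0.12   -0.11   -0.04    0.90]
Leontief inverse L = M⁻¹:
  [  1.2288    0.1620    0.1837    0.1843    0.1912    0.2010]
  [  0.1905    1.0944    0.1073    0.1381    0.0673    0.1653]
  [  0.1254    0.1146    1.1647    0.0664    0.1184    0.1844]
  [  0.1656    0.1442    0.1839    1.1261    0.1976    0.2190]
  [  0.0881    0.1358    0.0837    0.1293    1.0938    0.1349]
  [  0.1807    0.1524    0.2094    0.1830    0.1137    1.2032]
Total output x = L · d:
  x_0 = 1.2288·39 + 0.1620·93 + 0.1837·71 + 0.1843·97 + 0.1912·50 + 0.2010·44 = 112.3108
  x_1 = 0.1905·39 + 1.0944·93 + 0.1073·71 + 0.1381·97 + 0.0673·50 + 0.1653·44 = 140.8668
  x_2 = 0.1254·39 + 0.1146·93 + 1.1647·71 + 0.0664·97 + 0.1184·50 + 0.1844·44 = 118.7110
  x_3 = 0.1656·39 + 0.1442·93 + 0.1839·71 + 1.1261·97 + 0.1976·50 + 0.2190·44 = 161.6676
  x_4 = 0.0881·39 + 0.1358·93 + 0.0837·71 + 0.1293·97 + 1.0938·50 + 0.1349·44 = 95.1728
  x_5 = 0.1807·39 + 0.1524·93 + 0.2094·71 + 0.1830·97 + 0.1137·50 + 1.2032·44 = 112.4589
Δx_4 = L[4,2] · Δd_2 = 0.0837 · 5 = 0.4183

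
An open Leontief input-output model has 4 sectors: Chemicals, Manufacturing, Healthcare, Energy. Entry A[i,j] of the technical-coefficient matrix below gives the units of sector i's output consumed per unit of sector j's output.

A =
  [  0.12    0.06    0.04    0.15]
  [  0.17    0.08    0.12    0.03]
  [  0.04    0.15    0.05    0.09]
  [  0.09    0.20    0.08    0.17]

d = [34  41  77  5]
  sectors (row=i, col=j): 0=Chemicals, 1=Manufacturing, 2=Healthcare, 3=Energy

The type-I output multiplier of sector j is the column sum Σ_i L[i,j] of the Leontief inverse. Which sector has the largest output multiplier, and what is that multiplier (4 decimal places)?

Manufacturing (1.8252)

Form M = I − A:
  [  0.88   -0.06   -0.04   -0.15]
  [ -0.17    0.92   -0.12   -0.03]
  [ -0.04   -0.15    0.95   -0.09]
  [ -0.09   -0.20   -0.08    0.83]
Leontief inverse L = M⁻¹:
  [  1.1913    0.1419    0.0874    0.2299]
  [  0.2405    1.1518    0.1643    0.1029]
  [  0.1068    0.2176    1.0969    0.1461]
  [  0.1974    0.3139    0.1548    1.2686]
Total output x = L · d:
  x_0 = 1.1913·34 + 0.1419·41 + 0.0874·77 + 0.2299·5 = 54.2051
  x_1 = 0.2405·34 + 1.1518·41 + 0.1643·77 + 0.1029·5 = 68.5650
  x_2 = 0.1068·34 + 0.2176·41 + 1.0969·77 + 0.1461·5 = 97.7463
  x_3 = 0.1974·34 + 0.3139·41 + 0.1548·77 + 1.2686·5 = 37.8448
Output multipliers (column sums of L):
  Chemicals: 1.7360
  Manufacturing: 1.8252
  Healthcare: 1.5034
  Energy: 1.7476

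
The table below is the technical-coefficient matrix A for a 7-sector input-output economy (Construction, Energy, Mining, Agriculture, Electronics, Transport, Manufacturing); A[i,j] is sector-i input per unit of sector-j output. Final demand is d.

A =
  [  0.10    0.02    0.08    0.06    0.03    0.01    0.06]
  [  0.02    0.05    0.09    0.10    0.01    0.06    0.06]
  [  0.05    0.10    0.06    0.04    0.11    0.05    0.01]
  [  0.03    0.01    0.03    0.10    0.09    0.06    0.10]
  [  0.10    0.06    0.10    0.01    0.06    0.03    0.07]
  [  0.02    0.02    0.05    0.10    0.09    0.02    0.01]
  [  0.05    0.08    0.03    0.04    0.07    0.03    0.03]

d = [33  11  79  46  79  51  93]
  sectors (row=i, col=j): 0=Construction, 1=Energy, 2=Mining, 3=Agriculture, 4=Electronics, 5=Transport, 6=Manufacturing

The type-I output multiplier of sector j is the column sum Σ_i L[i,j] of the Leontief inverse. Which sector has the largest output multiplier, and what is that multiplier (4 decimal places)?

Form M = I − A:
  [  0.90   -0.02   -0.08   -0.06   -0.03   -0.01   -0.06]
  [ -0.02    0.95   -0.09   -0.10   -0.01   -0.06   -0.06]
  [ -0.05   -0.10    0.94   -0.04   -0.11   -0.05   -0.01]
  [ -0.03   -0.01   -0.03    0.90   -0.09   -0.06   -0.10]
  [ -0.10   -0.06   -0.10   -0.01    0.94   -0.03   -0.07]
  [ -0.02   -0.02   -0.05   -0.10   -0.09    0.98   -0.01]
  [ -0.05   -0.08   -0.03   -0.04   -0.07   -0.03    0.97]
Leontief inverse L = M⁻¹:
  [  1.1352    0.0497    0.1163    0.0946    0.0691    0.0312    0.0895]
  [  0.0491    1.0815    0.1258    0.1433    0.0566    0.0864    0.0910]
  [  0.0885    0.1345    1.1086    0.0824    0.1526    0.0768    0.0455]
  [  0.0677    0.0428    0.0698    1.1405    0.1383    0.0851    0.1360]
  [  0.1416    0.0984    0.1467    0.0498    1.1042    0.0549    0.1017]
  [  0.0494    0.0444    0.0828    0.1308    0.1269    1.0410    0.0400]
  [  0.0798    0.1062    0.0667    0.0739    0.1023    0.0508    1.0586]
Total output x = L · d:
  x_0 = 1.1352·33 + 0.0497·11 + 0.1163·79 + 0.0946·46 + 0.0691·79 + 0.0312·51 + 0.0895·93 = 66.9177
  x_1 = 0.0491·33 + 1.0815·11 + 0.1258·79 + 0.1433·46 + 0.0566·79 + 0.0864·51 + 0.0910·93 = 47.3823
  x_2 = 0.0885·33 + 0.1345·11 + 1.1086·79 + 0.0824·46 + 0.1526·79 + 0.0768·51 + 0.0455·93 = 115.9816
  x_3 = 0.0677·33 + 0.0428·11 + 0.0698·79 + 1.1405·46 + 0.1383·79 + 0.0851·51 + 0.1360·93 = 88.5907
  x_4 = 0.1416·33 + 0.0984·11 + 0.1467·79 + 0.0498·46 + 1.1042·79 + 0.0549·51 + 0.1017·93 = 119.1229
  x_5 = 0.0494·33 + 0.0444·11 + 0.0828·79 + 0.1308·46 + 0.1269·79 + 1.0410·51 + 0.0400·93 = 81.5114
  x_6 = 0.0798·33 + 0.1062·11 + 0.0667·79 + 0.0739·46 + 0.1023·79 + 0.0508·51 + 1.0586·93 = 121.5912
Output multipliers (column sums of L):
  Construction: 1.6112
  Energy: 1.5574
  Mining: 1.7167
  Agriculture: 1.7152
  Electronics: 1.7498
  Transport: 1.4262
  Manufacturing: 1.5624

Electronics (1.7498)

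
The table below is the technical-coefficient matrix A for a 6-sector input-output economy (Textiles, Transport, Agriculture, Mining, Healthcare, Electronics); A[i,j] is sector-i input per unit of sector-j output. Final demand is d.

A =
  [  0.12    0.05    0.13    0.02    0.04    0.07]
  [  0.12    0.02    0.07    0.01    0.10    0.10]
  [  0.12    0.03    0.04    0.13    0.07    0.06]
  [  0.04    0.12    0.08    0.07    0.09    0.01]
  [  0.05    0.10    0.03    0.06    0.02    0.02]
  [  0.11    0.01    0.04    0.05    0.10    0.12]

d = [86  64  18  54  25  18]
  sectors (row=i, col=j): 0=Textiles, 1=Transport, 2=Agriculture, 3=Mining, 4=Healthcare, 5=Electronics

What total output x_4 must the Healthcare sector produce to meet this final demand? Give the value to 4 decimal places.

Form M = I − A:
  [  0.88   -0.05   -0.13   -0.02   -0.04   -0.07]
  [ -0.12    0.98   -0.07   -0.01   -0.10   -0.10]
  [ -0.12   -0.03    0.96   -0.13   -0.07   -0.06]
  [ -0.04   -0.12   -0.08    0.93   -0.09   -0.01]
  [ -0.05   -0.10   -0.03   -0.06    0.98   -0.02]
  [ -0.11   -0.01   -0.04   -0.05   -0.10    0.88]
Leontief inverse L = M⁻¹:
  [  1.1955    0.0846    0.1812    0.0641    0.0885    0.1198]
  [  0.1887    1.0557    0.1172    0.0489    0.1433    0.1468]
  [  0.1873    0.0773    1.0950    0.1712    0.1200    0.1030]
  [  0.1031    0.1592    0.1243    1.1081    0.1362    0.0504]
  [  0.0959    0.1252    0.0641    0.0832    1.0545    0.0511]
  [  0.1769    0.0494    0.0881    0.0888    0.1457    1.1664]
Total output x = L · d:
  x_0 = 1.1955·86 + 0.0846·64 + 0.1812·18 + 0.0641·54 + 0.0885·25 + 0.1198·18 = 119.3232
  x_1 = 0.1887·86 + 1.0557·64 + 0.1172·18 + 0.0489·54 + 0.1433·25 + 0.1468·18 = 94.7664
  x_2 = 0.1873·86 + 0.0773·64 + 1.0950·18 + 0.1712·54 + 0.1200·25 + 0.1030·18 = 54.8693
  x_3 = 0.1031·86 + 0.1592·64 + 0.1243·18 + 1.1081·54 + 0.1362·25 + 0.0504·18 = 85.4356
  x_4 = 0.0959·86 + 0.1252·64 + 0.0641·18 + 0.0832·54 + 1.0545·25 + 0.0511·18 = 49.1864
  x_5 = 0.1769·86 + 0.0494·64 + 0.0881·18 + 0.0888·54 + 0.1457·25 + 1.1664·18 = 49.3846

49.1864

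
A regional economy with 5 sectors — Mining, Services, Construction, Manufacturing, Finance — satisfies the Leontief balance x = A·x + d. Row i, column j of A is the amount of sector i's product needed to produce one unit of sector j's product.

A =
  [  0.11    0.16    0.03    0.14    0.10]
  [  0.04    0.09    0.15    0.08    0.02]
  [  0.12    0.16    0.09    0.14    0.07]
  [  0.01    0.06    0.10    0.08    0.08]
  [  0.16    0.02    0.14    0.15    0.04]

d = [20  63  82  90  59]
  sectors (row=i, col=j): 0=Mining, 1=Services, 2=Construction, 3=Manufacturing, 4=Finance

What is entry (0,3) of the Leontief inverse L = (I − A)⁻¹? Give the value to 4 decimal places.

Form M = I − A:
  [  0.89   -0.16   -0.03   -0.14   -0.10]
  [ -0.04    0.91   -0.15   -0.08   -0.02]
  [ -0.12   -0.16    0.91   -0.14   -0.07]
  [ -0.01   -0.06   -0.10    0.92   -0.08]
  [ -0.16   -0.02   -0.14   -0.15    0.96]
Leontief inverse L = M⁻¹:
  [  1.1841    0.2513    0.1322    0.2480    0.1589]
  [  0.0958    1.1669    0.2230    0.1604    0.0639]
  [  0.2008    0.2660    1.1986    0.2582    0.1354]
  [  0.0617    0.1185    0.1660    1.1510    0.1169]
  [  0.2383    0.1235    0.2274    0.2622    1.1075]
Total output x = L · d:
  x_0 = 1.1841·20 + 0.2513·63 + 0.1322·82 + 0.2480·90 + 0.1589·59 = 82.0458
  x_1 = 0.0958·20 + 1.1669·63 + 0.2230·82 + 0.1604·90 + 0.0639·59 = 111.9232
  x_2 = 0.2008·20 + 0.2660·63 + 1.1986·82 + 0.2582·90 + 0.1354·59 = 150.2791
  x_3 = 0.0617·20 + 0.1185·63 + 0.1660·82 + 1.1510·90 + 0.1169·59 = 132.7980
  x_4 = 0.2383·20 + 0.1235·63 + 0.2274·82 + 0.2622·90 + 1.1075·59 = 120.1298

L[0,3] = 0.2480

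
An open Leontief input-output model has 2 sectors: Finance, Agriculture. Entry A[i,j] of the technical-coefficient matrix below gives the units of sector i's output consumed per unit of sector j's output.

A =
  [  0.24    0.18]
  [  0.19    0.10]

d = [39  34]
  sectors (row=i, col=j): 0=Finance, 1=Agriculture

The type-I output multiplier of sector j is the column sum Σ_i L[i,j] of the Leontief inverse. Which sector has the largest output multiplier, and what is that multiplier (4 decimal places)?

Form M = I − A:
  [  0.76   -0.18]
  [ -0.19    0.90]
Leontief inverse L = M⁻¹:
  [  1.3850    0.2770]
  [  0.2924    1.1696]
Total output x = L · d:
  x_0 = 1.3850·39 + 0.2770·34 = 63.4349
  x_1 = 0.2924·39 + 1.1696·34 = 51.1696
Output multipliers (column sums of L):
  Finance: 1.6774
  Agriculture: 1.4466

Finance (1.6774)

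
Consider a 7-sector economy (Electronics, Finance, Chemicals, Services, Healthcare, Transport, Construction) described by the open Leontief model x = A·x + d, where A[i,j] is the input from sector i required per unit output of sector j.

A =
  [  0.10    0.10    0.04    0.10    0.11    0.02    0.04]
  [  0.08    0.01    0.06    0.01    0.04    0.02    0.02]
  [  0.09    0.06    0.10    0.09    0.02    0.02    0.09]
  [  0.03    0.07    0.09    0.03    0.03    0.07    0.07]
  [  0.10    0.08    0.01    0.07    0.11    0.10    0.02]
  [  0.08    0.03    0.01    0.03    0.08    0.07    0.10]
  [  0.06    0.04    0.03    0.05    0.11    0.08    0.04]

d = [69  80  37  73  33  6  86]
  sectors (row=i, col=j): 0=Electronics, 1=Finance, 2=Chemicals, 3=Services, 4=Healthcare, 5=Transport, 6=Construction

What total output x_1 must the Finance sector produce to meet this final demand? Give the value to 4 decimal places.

Form M = I − A:
  [  0.90   -0.10   -0.04   -0.10   -0.11   -0.02   -0.04]
  [ -0.08    0.99   -0.06   -0.01   -0.04   -0.02   -0.02]
  [ -0.09   -0.06    0.90   -0.09   -0.02   -0.02   -0.09]
  [ -0.03   -0.07   -0.09    0.97   -0.03   -0.07   -0.07]
  [ -0.10   -0.08   -0.01   -0.07    0.89   -0.10   -0.02]
  [ -0.08   -0.03   -0.01   -0.03   -0.08    0.93   -0.10]
  [ -0.06   -0.04   -0.03   -0.05   -0.11   -0.08    0.96]
Leontief inverse L = M⁻¹:
  [  1.1686    0.1529    0.0824    0.1485    0.1742    0.0671    0.0810]
  [  0.1163    1.0384    0.0810    0.0390    0.0731    0.0410    0.0427]
  [  0.1513    0.1077    1.1447    0.1371    0.0758    0.0602    0.1337]
  [  0.0820    0.1048    0.1228    1.0661    0.0762    0.1043    0.1073]
  [  0.1678    0.1298    0.0444    0.1154    1.1760    0.1478    0.0622]
  [  0.1356    0.0712    0.0361    0.0695    0.1397    1.1123    0.1344]
  [  0.1174    0.0825    0.0588    0.0897    0.1667    0.1228    1.0766]
Total output x = L · d:
  x_0 = 1.1686·69 + 0.1529·80 + 0.0824·37 + 0.1485·73 + 0.1742·33 + 0.0671·6 + 0.0810·86 = 119.8787
  x_1 = 0.1163·69 + 1.0384·80 + 0.0810·37 + 0.0390·73 + 0.0731·33 + 0.0410·6 + 0.0427·86 = 103.2719
  x_2 = 0.1513·69 + 0.1077·80 + 1.1447·37 + 0.1371·73 + 0.0758·33 + 0.0602·6 + 0.1337·86 = 85.7839
  x_3 = 0.0820·69 + 0.1048·80 + 0.1228·37 + 1.0661·73 + 0.0762·33 + 0.1043·6 + 0.1073·86 = 108.7801
  x_4 = 0.1678·69 + 0.1298·80 + 0.0444·37 + 0.1154·73 + 1.1760·33 + 0.1478·6 + 0.0622·86 = 77.0755
  x_5 = 0.1356·69 + 0.0712·80 + 0.0361·37 + 0.0695·73 + 0.1397·33 + 1.1123·6 + 0.1344·86 = 44.3017
  x_6 = 0.1174·69 + 0.0825·80 + 0.0588·37 + 0.0897·73 + 0.1667·33 + 0.1228·6 + 1.0766·86 = 122.2485

103.2719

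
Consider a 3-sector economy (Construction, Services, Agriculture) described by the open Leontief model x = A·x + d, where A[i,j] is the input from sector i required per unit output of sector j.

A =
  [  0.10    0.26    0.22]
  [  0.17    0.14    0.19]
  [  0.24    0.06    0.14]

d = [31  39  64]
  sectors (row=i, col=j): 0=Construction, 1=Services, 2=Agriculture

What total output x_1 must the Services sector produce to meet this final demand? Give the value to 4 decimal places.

Form M = I − A:
  [  0.90   -0.26   -0.22]
  [ -0.17    0.86   -0.19]
  [ -0.24   -0.06    0.86]
Leontief inverse L = M⁻¹:
  [  1.3053    0.4245    0.4277]
  [  0.3438    1.2928    0.3736]
  [  0.3883    0.2087    1.3082]
Total output x = L · d:
  x_0 = 1.3053·31 + 0.4245·39 + 0.4277·64 = 84.3936
  x_1 = 0.3438·31 + 1.2928·39 + 0.3736·64 = 84.9858
  x_2 = 0.3883·31 + 0.2087·39 + 1.3082·64 = 103.8995

84.9858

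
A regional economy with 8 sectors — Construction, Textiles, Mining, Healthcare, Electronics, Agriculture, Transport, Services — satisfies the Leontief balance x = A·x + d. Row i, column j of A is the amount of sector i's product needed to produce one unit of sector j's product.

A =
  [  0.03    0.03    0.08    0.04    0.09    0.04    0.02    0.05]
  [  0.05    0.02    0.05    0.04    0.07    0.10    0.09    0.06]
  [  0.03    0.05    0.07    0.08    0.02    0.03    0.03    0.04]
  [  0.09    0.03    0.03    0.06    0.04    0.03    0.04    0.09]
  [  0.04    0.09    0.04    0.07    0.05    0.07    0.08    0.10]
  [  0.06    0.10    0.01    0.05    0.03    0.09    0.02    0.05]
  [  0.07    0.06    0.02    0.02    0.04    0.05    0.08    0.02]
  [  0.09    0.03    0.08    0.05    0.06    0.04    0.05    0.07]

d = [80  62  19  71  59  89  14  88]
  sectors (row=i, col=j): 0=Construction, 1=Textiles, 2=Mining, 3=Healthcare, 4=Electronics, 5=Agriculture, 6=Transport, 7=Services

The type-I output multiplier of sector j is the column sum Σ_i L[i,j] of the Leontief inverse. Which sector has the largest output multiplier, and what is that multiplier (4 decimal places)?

Form M = I − A:
  [  0.97   -0.03   -0.08   -0.04   -0.09   -0.04   -0.02   -0.05]
  [ -0.05    0.98   -0.05   -0.04   -0.07   -0.10   -0.09   -0.06]
  [ -0.03   -0.05    0.93   -0.08   -0.02   -0.03   -0.03   -0.04]
  [ -0.09   -0.03   -0.03    0.94   -0.04   -0.03   -0.04   -0.09]
  [ -0.04   -0.09   -0.04   -0.07    0.95   -0.07   -0.08   -0.10]
  [ -0.06   -0.10   -0.01   -0.05   -0.03    0.91   -0.02   -0.05]
  [ -0.07   -0.06   -0.02   -0.02   -0.04   -0.05    0.92   -0.02]
  [ -0.09   -0.03   -0.08   -0.05   -0.06   -0.04   -0.05    0.93]
Leontief inverse L = M⁻¹:
  [  1.0672    0.0660    0.1130    0.0771    0.1221    0.0769    0.0540    0.0924]
  [  0.0985    1.0669    0.0869    0.0816    0.1103    0.1476    0.1316    0.1084]
  [  0.0657    0.0784    1.0994    0.1120    0.0492    0.0619    0.0596    0.0766]
  [  0.1323    0.0638    0.0674    1.0960    0.0785    0.0672    0.0745    0.1338]
  [  0.0974    0.1371    0.0843    0.1166    1.0979    0.1245    0.1300    0.1565]
  [  0.1021    0.1364    0.0433    0.0855    0.0684    1.1351    0.0564    0.0940]
  [  0.1047    0.0926    0.0483    0.0492    0.0729    0.0872    1.1132    0.0549]
  [  0.1355    0.0707    0.1218    0.0925    0.1015    0.0827    0.0893    1.1186]
Total output x = L · d:
  x_0 = 1.0672·80 + 0.0660·62 + 0.1130·19 + 0.0771·71 + 0.1221·59 + 0.0769·89 + 0.0540·14 + 0.0924·88 = 120.0224
  x_1 = 0.0985·80 + 1.0669·62 + 0.0869·19 + 0.0816·71 + 0.1103·59 + 0.1476·89 + 0.1316·14 + 0.1084·88 = 112.4976
  x_2 = 0.0657·80 + 0.0784·62 + 1.0994·19 + 0.1120·71 + 0.0492·59 + 0.0619·89 + 0.0596·14 + 0.0766·88 = 54.9338
  x_3 = 0.1323·80 + 0.0638·62 + 0.0674·19 + 1.0960·71 + 0.0785·59 + 0.0672·89 + 0.0745·14 + 0.1338·88 = 117.0660
  x_4 = 0.0974·80 + 0.1371·62 + 0.0843·19 + 0.1166·71 + 1.0979·59 + 0.1245·89 + 0.1300·14 + 0.1565·88 = 117.6284
  x_5 = 0.1021·80 + 0.1364·62 + 0.0433·19 + 0.0855·71 + 0.0684·59 + 1.1351·89 + 0.0564·14 + 0.0940·88 = 137.6479
  x_6 = 0.1047·80 + 0.0926·62 + 0.0483·19 + 0.0492·71 + 0.0729·59 + 0.0872·89 + 1.1132·14 + 0.0549·88 = 51.0019
  x_7 = 0.1355·80 + 0.0707·62 + 0.1218·19 + 0.0925·71 + 0.1015·59 + 0.0827·89 + 0.0893·14 + 1.1186·88 = 137.1383
Output multipliers (column sums of L):
  Construction: 1.8034
  Textiles: 1.7118
  Mining: 1.6646
  Healthcare: 1.7105
  Electronics: 1.7008
  Agriculture: 1.7829
  Transport: 1.7087
  Services: 1.8353

Services (1.8353)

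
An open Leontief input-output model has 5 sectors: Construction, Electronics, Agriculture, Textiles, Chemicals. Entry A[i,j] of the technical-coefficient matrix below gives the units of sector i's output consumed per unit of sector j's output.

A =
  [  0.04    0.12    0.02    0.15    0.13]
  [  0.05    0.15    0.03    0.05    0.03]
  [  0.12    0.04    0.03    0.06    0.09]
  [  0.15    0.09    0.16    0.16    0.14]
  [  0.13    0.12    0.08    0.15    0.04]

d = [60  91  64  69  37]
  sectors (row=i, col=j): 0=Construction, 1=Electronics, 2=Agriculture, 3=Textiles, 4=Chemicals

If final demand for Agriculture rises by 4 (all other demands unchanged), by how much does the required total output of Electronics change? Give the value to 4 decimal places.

Form M = I − A:
  [  0.96   -0.12   -0.02   -0.15   -0.13]
  [ -0.05    0.85   -0.03   -0.05   -0.03]
  [ -0.12   -0.04    0.97   -0.06   -0.09]
  [ -0.15   -0.09   -0.16    0.84   -0.14]
  [ -0.13   -0.12   -0.08   -0.15    0.96]
Leontief inverse L = M⁻¹:
  [  1.1328    0.2207    0.0899    0.2587    0.2064]
  [  0.0978    1.2149    0.0633    0.1073    0.0728]
  [  0.1827    0.1126    1.0741    0.1428    0.1498]
  [  0.2851    0.2288    0.2523    1.3198    0.2619]
  [  0.2254    0.2269    0.1490    0.2666    1.1321]
Total output x = L · d:
  x_0 = 1.1328·60 + 0.2207·91 + 0.0899·64 + 0.2587·69 + 0.2064·37 = 119.2905
  x_1 = 0.0978·60 + 1.2149·91 + 0.0633·64 + 0.1073·69 + 0.0728·37 = 130.5720
  x_2 = 0.1827·60 + 0.1126·91 + 1.0741·64 + 0.1428·69 + 0.1498·37 = 105.3471
  x_3 = 0.2851·60 + 0.2288·91 + 0.2523·64 + 1.3198·69 + 0.2619·37 = 154.8321
  x_4 = 0.2254·60 + 0.2269·91 + 0.1490·64 + 0.2666·69 + 1.1321·37 = 103.9885
Δx_1 = L[1,2] · Δd_2 = 0.0633 · 4 = 0.2532

0.2532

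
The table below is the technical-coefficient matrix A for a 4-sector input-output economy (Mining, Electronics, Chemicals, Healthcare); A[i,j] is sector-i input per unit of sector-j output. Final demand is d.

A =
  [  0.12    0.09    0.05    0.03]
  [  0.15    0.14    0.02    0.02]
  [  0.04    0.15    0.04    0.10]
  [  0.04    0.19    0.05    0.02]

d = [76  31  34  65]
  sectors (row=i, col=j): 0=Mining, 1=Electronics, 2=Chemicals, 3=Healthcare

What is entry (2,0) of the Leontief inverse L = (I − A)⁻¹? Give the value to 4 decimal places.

Form M = I − A:
  [  0.88   -0.09   -0.05   -0.03]
  [ -0.15    0.86   -0.02   -0.02]
  [ -0.04   -0.15    0.96   -0.10]
  [ -0.04   -0.19   -0.05    0.98]
Leontief inverse L = M⁻¹:
  [  1.1659    0.1436    0.0661    0.0454]
  [  0.2076    1.1987    0.0376    0.0347]
  [  0.0907    0.2193    1.0570    0.1151]
  [  0.0925    0.2495    0.0639    1.0349]
Total output x = L · d:
  x_0 = 1.1659·76 + 0.1436·31 + 0.0661·34 + 0.0454·65 = 98.2540
  x_1 = 0.2076·76 + 1.1987·31 + 0.0376·34 + 0.0347·65 = 56.4700
  x_2 = 0.0907·76 + 0.2193·31 + 1.0570·34 + 0.1151·65 = 57.1047
  x_3 = 0.0925·76 + 0.2495·31 + 0.0639·34 + 1.0349·65 = 84.1987

L[2,0] = 0.0907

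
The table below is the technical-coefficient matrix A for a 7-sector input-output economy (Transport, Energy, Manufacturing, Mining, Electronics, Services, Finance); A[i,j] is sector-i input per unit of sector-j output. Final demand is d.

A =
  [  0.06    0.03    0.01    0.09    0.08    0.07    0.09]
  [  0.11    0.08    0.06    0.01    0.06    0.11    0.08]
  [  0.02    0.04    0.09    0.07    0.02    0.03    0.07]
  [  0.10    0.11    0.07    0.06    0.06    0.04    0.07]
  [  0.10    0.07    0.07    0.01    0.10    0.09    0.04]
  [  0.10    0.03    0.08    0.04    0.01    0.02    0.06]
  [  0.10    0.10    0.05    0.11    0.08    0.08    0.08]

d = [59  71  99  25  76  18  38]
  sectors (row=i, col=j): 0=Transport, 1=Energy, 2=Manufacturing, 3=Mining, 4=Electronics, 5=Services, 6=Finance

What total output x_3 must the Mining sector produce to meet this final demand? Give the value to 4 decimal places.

Form M = I − A:
  [  0.94   -0.03   -0.01   -0.09   -0.08   -0.07   -0.09]
  [ -0.11    0.92   -0.06   -0.01   -0.06   -0.11   -0.08]
  [ -0.02   -0.04    0.91   -0.07   -0.02   -0.03   -0.07]
  [ -0.10   -0.11   -0.07    0.94   -0.06   -0.04   -0.07]
  [ -0.10   -0.07   -0.07   -0.01    0.90   -0.09   -0.04]
  [ -0.10   -0.03   -0.08   -0.04   -0.01    0.98   -0.06]
  [ -0.10   -0.10   -0.05   -0.11   -0.08   -0.08    0.92]
Leontief inverse L = M⁻¹:
  [  1.1322    0.0857    0.0575    0.1374    0.1312    0.1219    0.1467]
  [  0.1879    1.1359    0.1136    0.0641    0.1142    0.1695    0.1467]
  [  0.0707    0.0834    1.1301    0.1088    0.0552    0.0679    0.1153]
  [  0.1796    0.1719    0.1248    1.1140    0.1179    0.1036    0.1387]
  [  0.1715    0.1209    0.1211    0.0569    1.1514    0.1458    0.1004]
  [  0.1482    0.0693    0.1150    0.0815    0.0470    1.0586    0.1066]
  [  0.1966    0.1744    0.1155    0.1731    0.1480    0.1525    1.1597]
Total output x = L · d:
  x_0 = 1.1322·59 + 0.0857·71 + 0.0575·99 + 0.1374·25 + 0.1312·76 + 0.1219·18 + 0.1467·38 = 99.7574
  x_1 = 0.1879·59 + 1.1359·71 + 0.1136·99 + 0.0641·25 + 0.1142·76 + 0.1695·18 + 0.1467·38 = 121.8868
  x_2 = 0.0707·59 + 0.0834·71 + 1.1301·99 + 0.1088·25 + 0.0552·76 + 0.0679·18 + 0.1153·38 = 134.4926
  x_3 = 0.1796·59 + 0.1719·71 + 0.1248·99 + 1.1140·25 + 0.1179·76 + 0.1036·18 + 0.1387·38 = 79.1048
  x_4 = 0.1715·59 + 0.1209·71 + 0.1211·99 + 0.0569·25 + 1.1514·76 + 0.1458·18 + 0.1004·38 = 126.0709
  x_5 = 0.1482·59 + 0.0693·71 + 0.1150·99 + 0.0815·25 + 0.0470·76 + 1.0586·18 + 0.1066·38 = 53.7599
  x_6 = 0.1966·59 + 0.1744·71 + 0.1155·99 + 0.1731·25 + 0.1480·76 + 0.1525·18 + 1.1597·38 = 97.8011

79.1048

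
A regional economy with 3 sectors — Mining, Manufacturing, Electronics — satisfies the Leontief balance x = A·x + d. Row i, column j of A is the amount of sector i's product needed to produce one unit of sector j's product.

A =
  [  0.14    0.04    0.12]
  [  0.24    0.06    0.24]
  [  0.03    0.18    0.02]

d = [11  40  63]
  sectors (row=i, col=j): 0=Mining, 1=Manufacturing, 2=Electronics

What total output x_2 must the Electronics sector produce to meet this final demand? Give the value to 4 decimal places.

77.8346

Form M = I − A:
  [  0.86   -0.04   -0.12]
  [ -0.24    0.94   -0.24]
  [ -0.03   -0.18    0.98]
Leontief inverse L = M⁻¹:
  [  1.1916    0.0825    0.1661]
  [  0.3290    1.1390    0.3192]
  [  0.0969    0.2117    1.0841]
Total output x = L · d:
  x_0 = 1.1916·11 + 0.0825·40 + 0.1661·63 = 26.8740
  x_1 = 0.3290·11 + 1.1390·40 + 0.3192·63 = 69.2873
  x_2 = 0.0969·11 + 0.2117·40 + 1.0841·63 = 77.8346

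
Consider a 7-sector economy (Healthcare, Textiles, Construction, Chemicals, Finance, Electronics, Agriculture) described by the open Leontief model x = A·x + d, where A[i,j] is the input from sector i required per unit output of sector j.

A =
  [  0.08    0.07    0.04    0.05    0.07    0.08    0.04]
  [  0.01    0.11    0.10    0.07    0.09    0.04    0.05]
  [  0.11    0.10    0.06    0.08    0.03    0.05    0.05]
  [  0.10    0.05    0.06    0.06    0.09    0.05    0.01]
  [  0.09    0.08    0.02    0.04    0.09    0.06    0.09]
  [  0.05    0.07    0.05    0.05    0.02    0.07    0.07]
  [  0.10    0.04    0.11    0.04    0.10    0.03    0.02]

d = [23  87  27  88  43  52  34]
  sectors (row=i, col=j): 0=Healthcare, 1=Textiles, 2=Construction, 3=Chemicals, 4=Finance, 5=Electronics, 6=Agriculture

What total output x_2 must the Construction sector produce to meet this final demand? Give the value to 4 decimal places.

Form M = I − A:
  [  0.92   -0.07   -0.04   -0.05   -0.07   -0.08   -0.04]
  [ -0.01    0.89   -0.10   -0.07   -0.09   -0.04   -0.05]
  [ -0.11   -0.10    0.94   -0.08   -0.03   -0.05   -0.05]
  [ -0.10   -0.05   -0.06    0.94   -0.09   -0.05   -0.01]
  [ -0.09   -0.08   -0.02   -0.04    0.91   -0.06   -0.09]
  [ -0.05   -0.07   -0.05   -0.05   -0.02    0.93   -0.07]
  [ -0.10   -0.04   -0.11   -0.04   -0.10   -0.03    0.98]
Leontief inverse L = M⁻¹:
  [  1.1360    0.1286    0.0863    0.0925    0.1234    0.1234    0.0784]
  [  0.0737    1.1778    0.1546    0.1196    0.1511    0.0845    0.0921]
  [  0.1730    0.1660    1.1147    0.1293    0.0912    0.0977    0.0891]
  [  0.1575    0.1081    0.1022    1.1021    0.1425    0.0937    0.0482]
  [  0.1523    0.1428    0.0727    0.0852    1.1523    0.1063    0.1315]
  [  0.1000    0.1211    0.0949    0.0884    0.0670    1.1065    0.1012]
  [  0.1634    0.1025    0.1547    0.0852    0.1545    0.0755    1.0607]
Total output x = L · d:
  x_0 = 1.1360·23 + 0.1286·87 + 0.0863·27 + 0.0925·88 + 0.1234·43 + 0.1234·52 + 0.0784·34 = 62.1709
  x_1 = 0.0737·23 + 1.1778·87 + 0.1546·27 + 0.1196·88 + 0.1511·43 + 0.0845·52 + 0.0921·34 = 132.8850
  x_2 = 0.1730·23 + 0.1660·87 + 1.1147·27 + 0.1293·88 + 0.0912·43 + 0.0977·52 + 0.0891·34 = 71.9245
  x_3 = 0.1575·23 + 0.1081·87 + 0.1022·27 + 1.1021·88 + 0.1425·43 + 0.0937·52 + 0.0482·34 = 125.4072
  x_4 = 0.1523·23 + 0.1428·87 + 0.0727·27 + 0.0852·88 + 1.1523·43 + 0.1063·52 + 0.1315·34 = 84.9361
  x_5 = 0.1000·23 + 0.1211·87 + 0.0949·27 + 0.0884·88 + 0.0670·43 + 1.1065·52 + 0.1012·34 = 87.0374
  x_6 = 0.1634·23 + 0.1025·87 + 0.1547·27 + 0.0852·88 + 0.1545·43 + 0.0755·52 + 1.0607·34 = 70.9849

71.9245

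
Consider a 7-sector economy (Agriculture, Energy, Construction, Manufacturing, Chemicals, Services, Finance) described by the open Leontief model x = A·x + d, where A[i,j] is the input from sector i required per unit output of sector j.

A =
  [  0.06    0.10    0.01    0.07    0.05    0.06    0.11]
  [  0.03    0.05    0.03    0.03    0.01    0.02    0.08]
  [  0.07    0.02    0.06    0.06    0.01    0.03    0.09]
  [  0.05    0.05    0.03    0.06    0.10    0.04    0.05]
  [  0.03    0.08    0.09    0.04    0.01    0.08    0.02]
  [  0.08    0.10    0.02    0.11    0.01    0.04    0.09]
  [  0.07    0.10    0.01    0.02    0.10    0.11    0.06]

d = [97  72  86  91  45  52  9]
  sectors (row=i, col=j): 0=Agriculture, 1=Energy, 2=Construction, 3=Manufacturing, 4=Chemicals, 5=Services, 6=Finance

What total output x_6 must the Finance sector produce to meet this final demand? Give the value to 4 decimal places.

Form M = I − A:
  [  0.94   -0.10   -0.01   -0.07   -0.05   -0.06   -0.11]
  [ -0.03    0.95   -0.03   -0.03   -0.01   -0.02   -0.08]
  [ -0.07   -0.02    0.94   -0.06   -0.01   -0.03   -0.09]
  [ -0.05   -0.05   -0.03    0.94   -0.10   -0.04   -0.05]
  [ -0.03   -0.08   -0.09   -0.04    0.99   -0.08   -0.02]
  [ -0.08   -0.10   -0.02   -0.11   -0.01    0.96   -0.09]
  [ -0.07   -0.10   -0.01   -0.02   -0.10   -0.11    0.94]
Leontief inverse L = M⁻¹:
  [  1.1007    0.1575    0.0324    0.1083    0.0859    0.1034    0.1628]
  [  0.0532    1.0805    0.0417    0.0499    0.0306    0.0443    0.1097]
  [  0.1035    0.0623    1.0764    0.0904    0.0399    0.0636    0.1322]
  [  0.0823    0.0954    0.0534    1.0925    0.1260    0.0752    0.0909]
  [  0.0623    0.1173    0.1083    0.0729    1.0304    0.1059    0.0636]
  [  0.1199    0.1541    0.0401    0.1479    0.0483    1.0802    0.1433]
  [  0.1111    0.1599    0.0356    0.0626    0.1280    0.1524    1.1145]
Total output x = L · d:
  x_0 = 1.1007·97 + 0.1575·72 + 0.0324·86 + 0.1083·91 + 0.0859·45 + 0.1034·52 + 0.1628·9 = 141.4525
  x_1 = 0.0532·97 + 1.0805·72 + 0.0417·86 + 0.0499·91 + 0.0306·45 + 0.0443·52 + 0.1097·9 = 95.7534
  x_2 = 0.1035·97 + 0.0623·72 + 1.0764·86 + 0.0904·91 + 0.0399·45 + 0.0636·52 + 0.1322·9 = 121.6054
  x_3 = 0.0823·97 + 0.0954·72 + 0.0534·86 + 1.0925·91 + 0.1260·45 + 0.0752·52 + 0.0909·9 = 129.2622
  x_4 = 0.0623·97 + 0.1173·72 + 0.1083·86 + 0.0729·91 + 1.0304·45 + 0.1059·52 + 0.0636·9 = 82.8849
  x_5 = 0.1199·97 + 0.1541·72 + 0.0401·86 + 0.1479·91 + 0.0483·45 + 1.0802·52 + 0.1433·9 = 99.2718
  x_6 = 0.1111·97 + 0.1599·72 + 0.0356·86 + 0.0626·91 + 0.1280·45 + 0.1524·52 + 1.1145·9 = 54.7731

54.7731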